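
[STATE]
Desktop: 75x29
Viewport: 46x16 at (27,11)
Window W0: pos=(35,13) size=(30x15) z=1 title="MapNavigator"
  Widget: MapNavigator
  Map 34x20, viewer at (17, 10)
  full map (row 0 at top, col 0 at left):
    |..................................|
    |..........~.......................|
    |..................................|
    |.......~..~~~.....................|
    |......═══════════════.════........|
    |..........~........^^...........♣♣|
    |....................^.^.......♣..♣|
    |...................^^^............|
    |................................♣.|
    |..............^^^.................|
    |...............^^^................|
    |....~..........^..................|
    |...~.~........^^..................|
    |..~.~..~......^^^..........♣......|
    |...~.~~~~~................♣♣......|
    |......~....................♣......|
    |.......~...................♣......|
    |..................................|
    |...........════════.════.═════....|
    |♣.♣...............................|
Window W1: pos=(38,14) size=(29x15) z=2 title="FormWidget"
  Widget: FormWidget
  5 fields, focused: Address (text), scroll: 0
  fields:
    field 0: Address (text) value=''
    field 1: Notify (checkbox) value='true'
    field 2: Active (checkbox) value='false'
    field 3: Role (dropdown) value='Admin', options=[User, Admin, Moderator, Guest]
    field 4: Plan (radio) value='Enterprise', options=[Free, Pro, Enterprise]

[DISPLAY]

                                              
                                              
        ┏━━━━━━━━━━━━━━━━━━━━━━━━━━━━┓        
        ┃ M┏━━━━━━━━━━━━━━━━━━━━━━━━━━━┓      
        ┠──┃ FormWidget                ┃      
        ┃..┠───────────────────────────┨      
        ┃..┃> Address:    [           ]┃      
        ┃..┃  Notify:     [x]          ┃      
        ┃..┃  Active:     [ ]          ┃      
        ┃..┃  Role:       [Admin     ▼]┃      
        ┃..┃  Plan:       ( ) Free  ( )┃      
        ┃.~┃                           ┃      
        ┃~.┃                           ┃      
        ┃.~┃                           ┃      
        ┃~.┃                           ┃      
        ┃..┃                           ┃      


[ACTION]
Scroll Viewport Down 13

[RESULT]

        ┏━━━━━━━━━━━━━━━━━━━━━━━━━━━━┓        
        ┃ M┏━━━━━━━━━━━━━━━━━━━━━━━━━━━┓      
        ┠──┃ FormWidget                ┃      
        ┃..┠───────────────────────────┨      
        ┃..┃> Address:    [           ]┃      
        ┃..┃  Notify:     [x]          ┃      
        ┃..┃  Active:     [ ]          ┃      
        ┃..┃  Role:       [Admin     ▼]┃      
        ┃..┃  Plan:       ( ) Free  ( )┃      
        ┃.~┃                           ┃      
        ┃~.┃                           ┃      
        ┃.~┃                           ┃      
        ┃~.┃                           ┃      
        ┃..┃                           ┃      
        ┗━━┃                           ┃      
           ┗━━━━━━━━━━━━━━━━━━━━━━━━━━━┛      


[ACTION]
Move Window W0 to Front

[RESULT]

        ┏━━━━━━━━━━━━━━━━━━━━━━━━━━━━┓        
        ┃ MapNavigator               ┃━┓      
        ┠────────────────────────────┨ ┃      
        ┃.......~........^^..........┃─┨      
        ┃.................^.^.......♣┃]┃      
        ┃................^^^.........┃ ┃      
        ┃............................┃ ┃      
        ┃...........^^^..............┃]┃      
        ┃............^^@.............┃)┃      
        ┃.~..........^...............┃ ┃      
        ┃~.~........^^...............┃ ┃      
        ┃.~..~......^^^..........♣...┃ ┃      
        ┃~.~~~~~................♣♣...┃ ┃      
        ┃...~....................♣...┃ ┃      
        ┗━━━━━━━━━━━━━━━━━━━━━━━━━━━━┛ ┃      
           ┗━━━━━━━━━━━━━━━━━━━━━━━━━━━┛      


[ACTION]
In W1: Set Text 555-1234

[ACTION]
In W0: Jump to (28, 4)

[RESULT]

        ┏━━━━━━━━━━━━━━━━━━━━━━━━━━━━┓        
        ┃ MapNavigator               ┃━┓      
        ┠────────────────────────────┨ ┃      
        ┃                            ┃─┨      
        ┃....................        ┃]┃      
        ┃....................        ┃ ┃      
        ┃....................        ┃ ┃      
        ┃....................        ┃]┃      
        ┃═══════.════..@.....        ┃)┃      
        ┃.....^^...........♣♣        ┃ ┃      
        ┃......^.^.......♣..♣        ┃ ┃      
        ┃.....^^^............        ┃ ┃      
        ┃..................♣.        ┃ ┃      
        ┃^^^.................        ┃ ┃      
        ┗━━━━━━━━━━━━━━━━━━━━━━━━━━━━┛ ┃      
           ┗━━━━━━━━━━━━━━━━━━━━━━━━━━━┛      


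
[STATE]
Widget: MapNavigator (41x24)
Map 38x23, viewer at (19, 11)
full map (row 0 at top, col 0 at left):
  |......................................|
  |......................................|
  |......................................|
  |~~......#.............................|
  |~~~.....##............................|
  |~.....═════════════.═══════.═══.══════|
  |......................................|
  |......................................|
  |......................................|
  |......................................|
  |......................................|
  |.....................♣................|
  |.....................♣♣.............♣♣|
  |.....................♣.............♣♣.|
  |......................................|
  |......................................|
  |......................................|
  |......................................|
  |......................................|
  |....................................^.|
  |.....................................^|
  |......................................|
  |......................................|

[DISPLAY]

                                         
 ......................................  
 ......................................  
 ......................................  
 ~~......#.............................  
 ~~~.....##............................  
 ~.....═════════════.═══════.═══.══════  
 ......................................  
 ......................................  
 ......................................  
 ......................................  
 ......................................  
 ...................@.♣................  
 .....................♣♣.............♣♣  
 .....................♣.............♣♣.  
 ......................................  
 ......................................  
 ......................................  
 ......................................  
 ......................................  
 ....................................^.  
 .....................................^  
 ......................................  
 ......................................  


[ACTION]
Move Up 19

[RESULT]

                                         
                                         
                                         
                                         
                                         
                                         
                                         
                                         
                                         
                                         
                                         
                                         
 ...................@..................  
 ......................................  
 ......................................  
 ~~......#.............................  
 ~~~.....##............................  
 ~.....═════════════.═══════.═══.══════  
 ......................................  
 ......................................  
 ......................................  
 ......................................  
 ......................................  
 .....................♣................  


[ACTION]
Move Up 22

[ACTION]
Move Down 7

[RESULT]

                                         
                                         
                                         
                                         
                                         
 ......................................  
 ......................................  
 ......................................  
 ~~......#.............................  
 ~~~.....##............................  
 ~.....═════════════.═══════.═══.══════  
 ......................................  
 ...................@..................  
 ......................................  
 ......................................  
 ......................................  
 .....................♣................  
 .....................♣♣.............♣♣  
 .....................♣.............♣♣.  
 ......................................  
 ......................................  
 ......................................  
 ......................................  
 ......................................  


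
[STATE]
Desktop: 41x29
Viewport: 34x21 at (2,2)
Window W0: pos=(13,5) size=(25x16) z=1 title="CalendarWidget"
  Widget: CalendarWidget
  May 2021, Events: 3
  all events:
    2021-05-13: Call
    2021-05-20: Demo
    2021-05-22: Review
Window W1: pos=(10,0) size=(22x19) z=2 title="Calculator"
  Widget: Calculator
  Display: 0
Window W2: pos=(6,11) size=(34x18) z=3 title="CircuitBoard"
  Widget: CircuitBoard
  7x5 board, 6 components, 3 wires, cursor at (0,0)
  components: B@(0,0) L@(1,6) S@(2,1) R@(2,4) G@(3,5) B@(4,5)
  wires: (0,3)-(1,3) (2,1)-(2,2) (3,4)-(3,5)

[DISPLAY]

        ┠────────────────────┨    
        ┃                   0┃    
        ┃┌───┬───┬───┬───┐   ┃    
        ┃│ 7 │ 8 │ 9 │ ÷ │   ┃━━━━
        ┃├───┼───┼───┼───┤   ┃    
        ┃│ 4 │ 5 │ 6 │ × │   ┃────
        ┃├───┼───┼───┼───┤   ┃    
        ┃│ 1 │ 2 │ 3 │ - │   ┃Su  
        ┃├───┼───┼───┼───┤   ┃ 2  
    ┏━━━━━━━━━━━━━━━━━━━━━━━━━━━━━
    ┃ CircuitBoard                
    ┠─────────────────────────────
    ┃   0 1 2 3 4 5 6             
    ┃0  [B]          ·            
    ┃                │            
    ┃1               ·           L
    ┃                             
    ┃2       S ─ ·       R        
    ┃                             
    ┃3                   · ─ G    
    ┃                             


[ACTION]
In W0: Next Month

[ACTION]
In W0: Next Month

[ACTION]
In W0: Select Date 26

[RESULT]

        ┠────────────────────┨    
        ┃                   0┃    
        ┃┌───┬───┬───┬───┐   ┃    
        ┃│ 7 │ 8 │ 9 │ ÷ │   ┃━━━━
        ┃├───┼───┼───┼───┤   ┃    
        ┃│ 4 │ 5 │ 6 │ × │   ┃────
        ┃├───┼───┼───┼───┤   ┃    
        ┃│ 1 │ 2 │ 3 │ - │   ┃Su  
        ┃├───┼───┼───┼───┤   ┃ 4  
    ┏━━━━━━━━━━━━━━━━━━━━━━━━━━━━━
    ┃ CircuitBoard                
    ┠─────────────────────────────
    ┃   0 1 2 3 4 5 6             
    ┃0  [B]          ·            
    ┃                │            
    ┃1               ·           L
    ┃                             
    ┃2       S ─ ·       R        
    ┃                             
    ┃3                   · ─ G    
    ┃                             


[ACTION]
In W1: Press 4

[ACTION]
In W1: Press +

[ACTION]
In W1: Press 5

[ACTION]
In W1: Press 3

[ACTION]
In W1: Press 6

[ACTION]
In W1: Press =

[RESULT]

        ┠────────────────────┨    
        ┃                 540┃    
        ┃┌───┬───┬───┬───┐   ┃    
        ┃│ 7 │ 8 │ 9 │ ÷ │   ┃━━━━
        ┃├───┼───┼───┼───┤   ┃    
        ┃│ 4 │ 5 │ 6 │ × │   ┃────
        ┃├───┼───┼───┼───┤   ┃    
        ┃│ 1 │ 2 │ 3 │ - │   ┃Su  
        ┃├───┼───┼───┼───┤   ┃ 4  
    ┏━━━━━━━━━━━━━━━━━━━━━━━━━━━━━
    ┃ CircuitBoard                
    ┠─────────────────────────────
    ┃   0 1 2 3 4 5 6             
    ┃0  [B]          ·            
    ┃                │            
    ┃1               ·           L
    ┃                             
    ┃2       S ─ ·       R        
    ┃                             
    ┃3                   · ─ G    
    ┃                             


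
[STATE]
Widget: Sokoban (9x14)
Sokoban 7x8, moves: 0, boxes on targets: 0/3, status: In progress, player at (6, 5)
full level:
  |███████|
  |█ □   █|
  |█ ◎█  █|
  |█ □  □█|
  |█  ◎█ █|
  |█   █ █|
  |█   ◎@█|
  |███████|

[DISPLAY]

███████  
█ □   █  
█ ◎█  █  
█ □  □█  
█  ◎█ █  
█   █ █  
█   ◎@█  
███████  
Moves: 0 
         
         
         
         
         


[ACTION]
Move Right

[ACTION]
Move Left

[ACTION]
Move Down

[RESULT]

███████  
█ □   █  
█ ◎█  █  
█ □  □█  
█  ◎█ █  
█   █ █  
█   + █  
███████  
Moves: 1 
         
         
         
         
         


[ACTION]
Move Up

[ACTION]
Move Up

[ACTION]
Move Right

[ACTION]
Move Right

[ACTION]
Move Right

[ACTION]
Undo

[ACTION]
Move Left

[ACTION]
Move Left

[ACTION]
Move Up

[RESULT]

███████  
█ □   █  
█ ◎█  █  
█ □  □█  
█  ◎█ █  
█ @ █ █  
█   ◎ █  
███████  
Moves: 4 
         
         
         
         
         


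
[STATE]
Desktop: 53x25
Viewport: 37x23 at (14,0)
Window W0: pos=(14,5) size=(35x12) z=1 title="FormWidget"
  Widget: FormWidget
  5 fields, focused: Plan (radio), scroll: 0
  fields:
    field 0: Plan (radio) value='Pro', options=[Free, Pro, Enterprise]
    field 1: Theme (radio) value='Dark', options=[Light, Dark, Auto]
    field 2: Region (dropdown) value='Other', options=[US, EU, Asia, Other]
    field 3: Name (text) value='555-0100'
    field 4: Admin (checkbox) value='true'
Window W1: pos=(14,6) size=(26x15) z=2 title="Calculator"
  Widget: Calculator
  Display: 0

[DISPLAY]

                                     
                                     
                                     
                                     
                                     
┏━━━━━━━━━━━━━━━━━━━━━━━━━━━━━━━━━┓  
┏━━━━━━━━━━━━━━━━━━━━━━━━┓        ┃  
┃ Calculator             ┃────────┨  
┠────────────────────────┨●) Pro  ┃  
┃                       0┃(●) Dark┃  
┃┌───┬───┬───┬───┐       ┃      ▼]┃  
┃│ 7 │ 8 │ 9 │ ÷ │       ┃       ]┃  
┃├───┼───┼───┼───┤       ┃        ┃  
┃│ 4 │ 5 │ 6 │ × │       ┃        ┃  
┃├───┼───┼───┼───┤       ┃        ┃  
┃│ 1 │ 2 │ 3 │ - │       ┃        ┃  
┃├───┼───┼───┼───┤       ┃━━━━━━━━┛  
┃│ 0 │ . │ = │ + │       ┃           
┃├───┼───┼───┼───┤       ┃           
┃│ C │ MC│ MR│ M+│       ┃           
┗━━━━━━━━━━━━━━━━━━━━━━━━┛           
                                     
                                     


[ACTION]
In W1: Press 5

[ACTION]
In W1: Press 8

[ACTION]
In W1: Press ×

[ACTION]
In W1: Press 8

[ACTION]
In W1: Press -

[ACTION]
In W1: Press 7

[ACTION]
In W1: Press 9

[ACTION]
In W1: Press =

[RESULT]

                                     
                                     
                                     
                                     
                                     
┏━━━━━━━━━━━━━━━━━━━━━━━━━━━━━━━━━┓  
┏━━━━━━━━━━━━━━━━━━━━━━━━┓        ┃  
┃ Calculator             ┃────────┨  
┠────────────────────────┨●) Pro  ┃  
┃                     385┃(●) Dark┃  
┃┌───┬───┬───┬───┐       ┃      ▼]┃  
┃│ 7 │ 8 │ 9 │ ÷ │       ┃       ]┃  
┃├───┼───┼───┼───┤       ┃        ┃  
┃│ 4 │ 5 │ 6 │ × │       ┃        ┃  
┃├───┼───┼───┼───┤       ┃        ┃  
┃│ 1 │ 2 │ 3 │ - │       ┃        ┃  
┃├───┼───┼───┼───┤       ┃━━━━━━━━┛  
┃│ 0 │ . │ = │ + │       ┃           
┃├───┼───┼───┼───┤       ┃           
┃│ C │ MC│ MR│ M+│       ┃           
┗━━━━━━━━━━━━━━━━━━━━━━━━┛           
                                     
                                     


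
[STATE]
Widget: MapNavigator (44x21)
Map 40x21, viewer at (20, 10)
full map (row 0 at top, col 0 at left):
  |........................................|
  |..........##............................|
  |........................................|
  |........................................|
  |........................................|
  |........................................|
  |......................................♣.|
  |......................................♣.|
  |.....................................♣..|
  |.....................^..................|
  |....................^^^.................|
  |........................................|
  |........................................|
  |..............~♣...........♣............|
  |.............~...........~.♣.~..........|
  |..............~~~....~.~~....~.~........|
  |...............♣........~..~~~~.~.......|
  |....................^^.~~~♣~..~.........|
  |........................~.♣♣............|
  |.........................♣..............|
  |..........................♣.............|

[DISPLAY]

  ........................................  
  ..........##............................  
  ........................................  
  ........................................  
  ........................................  
  ........................................  
  ......................................♣.  
  ......................................♣.  
  .....................................♣..  
  .....................^..................  
  ....................@^^.................  
  ........................................  
  ........................................  
  ..............~♣...........♣............  
  .............~...........~.♣.~..........  
  ..............~~~....~.~~....~.~........  
  ...............♣........~..~~~~.~.......  
  ....................^^.~~~♣~..~.........  
  ........................~.♣♣............  
  .........................♣..............  
  ..........................♣.............  


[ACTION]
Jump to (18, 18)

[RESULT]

    .....................................♣..
    .....................^..................
    ....................^^^.................
    ........................................
    ........................................
    ..............~♣...........♣............
    .............~...........~.♣.~..........
    ..............~~~....~.~~....~.~........
    ...............♣........~..~~~~.~.......
    ....................^^.~~~♣~..~.........
    ..................@.....~.♣♣............
    .........................♣..............
    ..........................♣.............
                                            
                                            
                                            
                                            
                                            
                                            
                                            
                                            


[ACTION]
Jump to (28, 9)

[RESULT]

                                            
..................................          
....##............................          
..................................          
..................................          
..................................          
..................................          
................................♣.          
................................♣.          
...............................♣..          
...............^......@...........          
..............^^^.................          
..................................          
..................................          
........~♣...........♣............          
.......~...........~.♣.~..........          
........~~~....~.~~....~.~........          
.........♣........~..~~~~.~.......          
..............^^.~~~♣~..~.........          
..................~.♣♣............          
...................♣..............          


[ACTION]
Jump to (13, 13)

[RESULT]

         ...................................
         ...................................
         ...................................
         ...................................
         ...................................
         ...................................
         .....................^.............
         ....................^^^............
         ...................................
         ...................................
         .............@~♣...........♣.......
         .............~...........~.♣.~.....
         ..............~~~....~.~~....~.~...
         ...............♣........~..~~~~.~..
         ....................^^.~~~♣~..~....
         ........................~.♣♣.......
         .........................♣.........
         ..........................♣........
                                            
                                            
                                            


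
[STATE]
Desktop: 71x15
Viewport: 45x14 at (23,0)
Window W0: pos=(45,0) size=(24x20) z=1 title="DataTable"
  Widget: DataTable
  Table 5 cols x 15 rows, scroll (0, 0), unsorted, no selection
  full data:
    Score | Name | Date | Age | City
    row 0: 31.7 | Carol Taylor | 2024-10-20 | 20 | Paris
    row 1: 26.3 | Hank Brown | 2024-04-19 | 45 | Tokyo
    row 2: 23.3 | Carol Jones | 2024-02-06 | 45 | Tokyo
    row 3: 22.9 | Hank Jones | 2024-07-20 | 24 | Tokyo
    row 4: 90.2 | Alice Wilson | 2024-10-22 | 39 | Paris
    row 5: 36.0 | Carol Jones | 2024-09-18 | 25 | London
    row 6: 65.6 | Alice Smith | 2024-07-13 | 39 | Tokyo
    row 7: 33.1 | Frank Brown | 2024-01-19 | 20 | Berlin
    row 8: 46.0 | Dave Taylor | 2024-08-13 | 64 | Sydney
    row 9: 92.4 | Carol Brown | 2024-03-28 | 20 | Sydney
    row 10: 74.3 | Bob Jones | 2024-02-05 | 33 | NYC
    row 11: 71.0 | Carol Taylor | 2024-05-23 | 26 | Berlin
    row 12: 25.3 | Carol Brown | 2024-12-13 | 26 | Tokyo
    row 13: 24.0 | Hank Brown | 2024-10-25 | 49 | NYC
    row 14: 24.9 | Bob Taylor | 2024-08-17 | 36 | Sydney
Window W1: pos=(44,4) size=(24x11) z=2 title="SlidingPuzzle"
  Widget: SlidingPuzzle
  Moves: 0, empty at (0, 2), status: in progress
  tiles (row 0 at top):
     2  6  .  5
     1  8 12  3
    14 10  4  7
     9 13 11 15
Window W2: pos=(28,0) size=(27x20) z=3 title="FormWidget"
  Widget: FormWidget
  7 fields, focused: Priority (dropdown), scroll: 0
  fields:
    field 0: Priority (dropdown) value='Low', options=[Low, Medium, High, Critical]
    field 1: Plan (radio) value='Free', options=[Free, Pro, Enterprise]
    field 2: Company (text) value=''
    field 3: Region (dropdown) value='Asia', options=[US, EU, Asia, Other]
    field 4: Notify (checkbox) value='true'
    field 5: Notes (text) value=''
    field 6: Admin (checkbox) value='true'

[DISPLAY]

     ┏━━━━━━━━━━━━━━━━━━━━━━━━━┓━━━━━━━━━━━━━
     ┃ FormWidget              ┃e            
     ┠─────────────────────────┨─────────────
     ┃> Priority:   [Low     ▼]┃e        │Dat
     ┃  Plan:       (●) Free  (┃━━━━━━━━━━━━┓
     ┃  Company:    [         ]┃zzle        ┃
     ┃  Region:     [Asia    ▼]┃────────────┨
     ┃  Notify:     [x]        ┃┬────┬────┐ ┃
     ┃  Notes:      [         ]┃│    │  5 │ ┃
     ┃  Admin:      [x]        ┃┼────┼────┤ ┃
     ┃                         ┃│ 12 │  3 │ ┃
     ┃                         ┃┼────┼────┤ ┃
     ┃                         ┃│  4 │  7 │ ┃
     ┃                         ┃┼────┼────┤ ┃


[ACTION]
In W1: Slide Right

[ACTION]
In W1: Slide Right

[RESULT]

     ┏━━━━━━━━━━━━━━━━━━━━━━━━━┓━━━━━━━━━━━━━
     ┃ FormWidget              ┃e            
     ┠─────────────────────────┨─────────────
     ┃> Priority:   [Low     ▼]┃e        │Dat
     ┃  Plan:       (●) Free  (┃━━━━━━━━━━━━┓
     ┃  Company:    [         ]┃zzle        ┃
     ┃  Region:     [Asia    ▼]┃────────────┨
     ┃  Notify:     [x]        ┃┬────┬────┐ ┃
     ┃  Notes:      [         ]┃│  6 │  5 │ ┃
     ┃  Admin:      [x]        ┃┼────┼────┤ ┃
     ┃                         ┃│ 12 │  3 │ ┃
     ┃                         ┃┼────┼────┤ ┃
     ┃                         ┃│  4 │  7 │ ┃
     ┃                         ┃┼────┼────┤ ┃


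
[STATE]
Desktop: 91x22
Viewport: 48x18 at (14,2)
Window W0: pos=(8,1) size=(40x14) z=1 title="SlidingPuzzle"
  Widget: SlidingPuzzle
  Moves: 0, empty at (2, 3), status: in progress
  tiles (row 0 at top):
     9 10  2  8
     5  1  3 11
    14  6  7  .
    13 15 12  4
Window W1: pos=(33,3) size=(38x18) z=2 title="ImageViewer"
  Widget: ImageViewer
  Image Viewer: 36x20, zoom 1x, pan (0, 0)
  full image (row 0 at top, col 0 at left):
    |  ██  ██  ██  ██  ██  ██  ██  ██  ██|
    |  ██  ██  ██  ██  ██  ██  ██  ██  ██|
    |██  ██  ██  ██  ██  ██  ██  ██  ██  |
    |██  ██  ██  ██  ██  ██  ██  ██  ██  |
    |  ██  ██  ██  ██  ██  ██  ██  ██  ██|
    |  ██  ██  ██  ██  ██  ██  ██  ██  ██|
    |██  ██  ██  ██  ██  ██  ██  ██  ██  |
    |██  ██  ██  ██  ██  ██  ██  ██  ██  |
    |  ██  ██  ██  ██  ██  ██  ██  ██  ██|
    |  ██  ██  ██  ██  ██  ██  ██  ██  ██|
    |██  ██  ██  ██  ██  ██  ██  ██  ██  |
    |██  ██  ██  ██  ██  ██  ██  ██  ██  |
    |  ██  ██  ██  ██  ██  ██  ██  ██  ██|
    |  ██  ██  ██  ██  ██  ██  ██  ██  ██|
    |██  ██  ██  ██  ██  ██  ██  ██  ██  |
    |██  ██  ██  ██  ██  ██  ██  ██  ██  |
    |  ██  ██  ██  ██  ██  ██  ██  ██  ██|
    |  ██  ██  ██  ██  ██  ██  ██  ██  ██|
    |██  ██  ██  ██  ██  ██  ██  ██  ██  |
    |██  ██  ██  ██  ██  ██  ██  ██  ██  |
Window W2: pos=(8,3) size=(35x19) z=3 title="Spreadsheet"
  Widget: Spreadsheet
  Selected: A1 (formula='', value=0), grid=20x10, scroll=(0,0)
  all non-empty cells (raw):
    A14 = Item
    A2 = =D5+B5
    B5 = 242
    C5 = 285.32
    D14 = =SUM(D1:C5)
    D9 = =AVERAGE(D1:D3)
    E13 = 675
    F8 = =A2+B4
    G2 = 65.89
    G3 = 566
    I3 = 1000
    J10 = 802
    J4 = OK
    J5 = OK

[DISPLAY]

ingPuzzle                        ┃              
━━━━━━━━━━━━━━━━━━━━━━━━━━━━┓━━━━━━━━━━━━━━━━━━━
adsheet                     ┃wer                
────────────────────────────┨───────────────────
                            ┃ ██  ██  ██  ██  ██
  A       B       C       D ┃ ██  ██  ██  ██  ██
----------------------------┃█  ██  ██  ██  ██  
    [0]       0       0     ┃█  ██  ██  ██  ██  
    242       0       0     ┃ ██  ██  ██  ██  ██
      0       0       0     ┃ ██  ██  ██  ██  ██
      0       0       0     ┃█  ██  ██  ██  ██  
      0     242  285.32     ┃█  ██  ██  ██  ██  
      0       0       0     ┃ ██  ██  ██  ██  ██
      0       0       0     ┃ ██  ██  ██  ██  ██
      0       0       0     ┃█  ██  ██  ██  ██  
      0       0       0     ┃█  ██  ██  ██  ██  
      0       0       0     ┃ ██  ██  ██  ██  ██
      0       0       0     ┃ ██  ██  ██  ██  ██


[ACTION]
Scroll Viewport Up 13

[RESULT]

                                                
━━━━━━━━━━━━━━━━━━━━━━━━━━━━━━━━━┓              
ingPuzzle                        ┃              
━━━━━━━━━━━━━━━━━━━━━━━━━━━━┓━━━━━━━━━━━━━━━━━━━
adsheet                     ┃wer                
────────────────────────────┨───────────────────
                            ┃ ██  ██  ██  ██  ██
  A       B       C       D ┃ ██  ██  ██  ██  ██
----------------------------┃█  ██  ██  ██  ██  
    [0]       0       0     ┃█  ██  ██  ██  ██  
    242       0       0     ┃ ██  ██  ██  ██  ██
      0       0       0     ┃ ██  ██  ██  ██  ██
      0       0       0     ┃█  ██  ██  ██  ██  
      0     242  285.32     ┃█  ██  ██  ██  ██  
      0       0       0     ┃ ██  ██  ██  ██  ██
      0       0       0     ┃ ██  ██  ██  ██  ██
      0       0       0     ┃█  ██  ██  ██  ██  
      0       0       0     ┃█  ██  ██  ██  ██  


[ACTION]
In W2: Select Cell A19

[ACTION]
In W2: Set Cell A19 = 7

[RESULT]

                                                
━━━━━━━━━━━━━━━━━━━━━━━━━━━━━━━━━┓              
ingPuzzle                        ┃              
━━━━━━━━━━━━━━━━━━━━━━━━━━━━┓━━━━━━━━━━━━━━━━━━━
adsheet                     ┃wer                
────────────────────────────┨───────────────────
7                           ┃ ██  ██  ██  ██  ██
  A       B       C       D ┃ ██  ██  ██  ██  ██
----------------------------┃█  ██  ██  ██  ██  
      0       0       0     ┃█  ██  ██  ██  ██  
    242       0       0     ┃ ██  ██  ██  ██  ██
      0       0       0     ┃ ██  ██  ██  ██  ██
      0       0       0     ┃█  ██  ██  ██  ██  
      0     242  285.32     ┃█  ██  ██  ██  ██  
      0       0       0     ┃ ██  ██  ██  ██  ██
      0       0       0     ┃ ██  ██  ██  ██  ██
      0       0       0     ┃█  ██  ██  ██  ██  
      0       0       0     ┃█  ██  ██  ██  ██  


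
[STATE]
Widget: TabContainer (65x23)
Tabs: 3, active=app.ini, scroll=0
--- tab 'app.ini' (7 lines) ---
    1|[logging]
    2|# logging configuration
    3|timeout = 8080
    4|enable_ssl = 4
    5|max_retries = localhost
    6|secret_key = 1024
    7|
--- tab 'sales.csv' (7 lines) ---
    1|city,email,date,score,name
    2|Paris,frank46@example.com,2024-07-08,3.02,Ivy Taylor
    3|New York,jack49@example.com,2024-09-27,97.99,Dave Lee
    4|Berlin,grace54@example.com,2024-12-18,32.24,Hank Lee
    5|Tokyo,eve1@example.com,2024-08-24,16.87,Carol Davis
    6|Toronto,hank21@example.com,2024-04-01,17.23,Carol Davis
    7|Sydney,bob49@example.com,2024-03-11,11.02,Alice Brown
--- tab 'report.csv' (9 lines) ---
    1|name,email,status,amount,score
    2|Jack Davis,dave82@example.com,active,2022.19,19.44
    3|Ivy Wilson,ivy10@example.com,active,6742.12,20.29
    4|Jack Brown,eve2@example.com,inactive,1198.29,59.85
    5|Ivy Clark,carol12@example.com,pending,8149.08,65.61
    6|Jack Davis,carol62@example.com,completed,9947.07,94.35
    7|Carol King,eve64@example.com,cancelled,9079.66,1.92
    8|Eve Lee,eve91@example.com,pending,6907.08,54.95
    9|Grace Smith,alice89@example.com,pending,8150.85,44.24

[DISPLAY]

[app.ini]│ sales.csv │ report.csv                                
─────────────────────────────────────────────────────────────────
[logging]                                                        
# logging configuration                                          
timeout = 8080                                                   
enable_ssl = 4                                                   
max_retries = localhost                                          
secret_key = 1024                                                
                                                                 
                                                                 
                                                                 
                                                                 
                                                                 
                                                                 
                                                                 
                                                                 
                                                                 
                                                                 
                                                                 
                                                                 
                                                                 
                                                                 
                                                                 


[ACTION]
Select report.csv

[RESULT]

 app.ini │ sales.csv │[report.csv]                               
─────────────────────────────────────────────────────────────────
name,email,status,amount,score                                   
Jack Davis,dave82@example.com,active,2022.19,19.44               
Ivy Wilson,ivy10@example.com,active,6742.12,20.29                
Jack Brown,eve2@example.com,inactive,1198.29,59.85               
Ivy Clark,carol12@example.com,pending,8149.08,65.61              
Jack Davis,carol62@example.com,completed,9947.07,94.35           
Carol King,eve64@example.com,cancelled,9079.66,1.92              
Eve Lee,eve91@example.com,pending,6907.08,54.95                  
Grace Smith,alice89@example.com,pending,8150.85,44.24            
                                                                 
                                                                 
                                                                 
                                                                 
                                                                 
                                                                 
                                                                 
                                                                 
                                                                 
                                                                 
                                                                 
                                                                 


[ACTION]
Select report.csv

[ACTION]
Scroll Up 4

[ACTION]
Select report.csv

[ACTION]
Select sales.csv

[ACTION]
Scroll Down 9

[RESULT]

 app.ini │[sales.csv]│ report.csv                                
─────────────────────────────────────────────────────────────────
Sydney,bob49@example.com,2024-03-11,11.02,Alice Brown            
                                                                 
                                                                 
                                                                 
                                                                 
                                                                 
                                                                 
                                                                 
                                                                 
                                                                 
                                                                 
                                                                 
                                                                 
                                                                 
                                                                 
                                                                 
                                                                 
                                                                 
                                                                 
                                                                 
                                                                 
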